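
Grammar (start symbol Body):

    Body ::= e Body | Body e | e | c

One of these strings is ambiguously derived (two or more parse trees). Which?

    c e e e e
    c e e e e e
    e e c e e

e e c e e

c e e e e: 1 tree
c e e e e e: 1 tree
e e c e e: 6 trees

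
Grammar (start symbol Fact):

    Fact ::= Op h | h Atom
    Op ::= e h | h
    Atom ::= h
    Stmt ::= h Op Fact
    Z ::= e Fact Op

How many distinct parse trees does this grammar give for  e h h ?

Parse trees for e h h:
  [Fact [Op e h] h]

1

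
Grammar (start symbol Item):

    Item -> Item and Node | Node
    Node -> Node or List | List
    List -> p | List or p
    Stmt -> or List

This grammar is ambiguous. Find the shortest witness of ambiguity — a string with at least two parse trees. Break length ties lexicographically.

length 1: no string has ≥2 trees
length 3: p or p has 2 parse trees

Two derivations of p or p:
  Item ⇒ Node ⇒ Node or List ⇒ List or List ⇒ p or List ⇒ p or p
  Item ⇒ Node ⇒ List ⇒ List or p ⇒ p or p

p or p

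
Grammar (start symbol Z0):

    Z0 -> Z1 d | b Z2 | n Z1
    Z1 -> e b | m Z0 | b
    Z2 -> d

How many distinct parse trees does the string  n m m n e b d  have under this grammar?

Parse trees for n m m n e b d:
  [Z0 n [Z1 m [Z0 [Z1 m [Z0 n [Z1 e b]]] d]]]

1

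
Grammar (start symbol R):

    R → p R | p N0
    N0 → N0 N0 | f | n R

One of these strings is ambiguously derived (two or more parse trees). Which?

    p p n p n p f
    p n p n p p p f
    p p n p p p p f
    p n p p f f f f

p p n p n p f: 1 tree
p n p n p p p f: 1 tree
p p n p p p p f: 1 tree
p n p p f f f f: 14 trees

p n p p f f f f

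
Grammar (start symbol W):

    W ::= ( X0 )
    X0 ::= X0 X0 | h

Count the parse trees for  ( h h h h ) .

Parse trees for ( h h h h ):
  [W ( [X0 [X0 h] [X0 [X0 h] [X0 [X0 h] [X0 h]]]] )]
  [W ( [X0 [X0 h] [X0 [X0 [X0 h] [X0 h]] [X0 h]]] )]
  [W ( [X0 [X0 [X0 h] [X0 h]] [X0 [X0 h] [X0 h]]] )]
  [W ( [X0 [X0 [X0 h] [X0 [X0 h] [X0 h]]] [X0 h]] )]
  [W ( [X0 [X0 [X0 [X0 h] [X0 h]] [X0 h]] [X0 h]] )]

5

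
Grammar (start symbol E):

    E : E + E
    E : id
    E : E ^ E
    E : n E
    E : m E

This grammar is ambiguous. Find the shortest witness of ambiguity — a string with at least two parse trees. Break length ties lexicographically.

m id + id

length 1: no string has ≥2 trees
length 2: no string has ≥2 trees
length 3: no string has ≥2 trees
length 4: m id + id has 2 parse trees

Two derivations of m id + id:
  E ⇒ E + E ⇒ m E + E ⇒ m id + E ⇒ m id + id
  E ⇒ m E ⇒ m E + E ⇒ m id + E ⇒ m id + id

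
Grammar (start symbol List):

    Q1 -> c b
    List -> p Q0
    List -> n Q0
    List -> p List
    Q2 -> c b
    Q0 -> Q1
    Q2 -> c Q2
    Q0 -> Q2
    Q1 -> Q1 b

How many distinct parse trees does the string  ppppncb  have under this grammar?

Parse trees for ppppncb:
  [List p [List p [List p [List p [List n [Q0 [Q1 c b]]]]]]]
  [List p [List p [List p [List p [List n [Q0 [Q2 c b]]]]]]]

2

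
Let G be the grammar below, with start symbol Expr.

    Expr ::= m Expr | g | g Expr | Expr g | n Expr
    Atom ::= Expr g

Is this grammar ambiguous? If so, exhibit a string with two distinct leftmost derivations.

Ambiguous

Witness: g g

Derivation 1: Expr ⇒ g Expr ⇒ g g
Derivation 2: Expr ⇒ Expr g ⇒ g g

Two distinct leftmost derivations for the same string.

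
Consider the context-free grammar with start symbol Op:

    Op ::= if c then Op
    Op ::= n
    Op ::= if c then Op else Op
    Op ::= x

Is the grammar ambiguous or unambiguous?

Ambiguous

Witness: if c then if c then n else n

Derivation 1: Op ⇒ if c then Op ⇒ if c then if c then Op else Op ⇒ if c then if c then n else Op ⇒ if c then if c then n else n
Derivation 2: Op ⇒ if c then Op else Op ⇒ if c then if c then Op else Op ⇒ if c then if c then n else Op ⇒ if c then if c then n else n

Two distinct leftmost derivations for the same string.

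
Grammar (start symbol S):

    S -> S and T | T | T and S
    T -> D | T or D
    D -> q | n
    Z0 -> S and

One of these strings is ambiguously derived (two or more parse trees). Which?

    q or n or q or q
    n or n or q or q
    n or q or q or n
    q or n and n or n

q or n and n or n

q or n or q or q: 1 tree
n or n or q or q: 1 tree
n or q or q or n: 1 tree
q or n and n or n: 2 trees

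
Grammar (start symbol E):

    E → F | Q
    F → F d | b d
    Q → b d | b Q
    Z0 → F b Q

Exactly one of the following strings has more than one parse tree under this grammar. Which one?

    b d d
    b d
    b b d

b d

b d d: 1 tree
b d: 2 trees
b b d: 1 tree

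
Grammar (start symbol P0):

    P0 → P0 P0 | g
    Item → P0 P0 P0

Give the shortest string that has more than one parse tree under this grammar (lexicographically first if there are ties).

length 1: no string has ≥2 trees
length 2: no string has ≥2 trees
length 3: g g g has 2 parse trees

Two derivations of g g g:
  P0 ⇒ P0 P0 ⇒ P0 P0 P0 ⇒ g P0 P0 ⇒ g g P0 ⇒ g g g
  P0 ⇒ P0 P0 ⇒ g P0 ⇒ g P0 P0 ⇒ g g P0 ⇒ g g g

g g g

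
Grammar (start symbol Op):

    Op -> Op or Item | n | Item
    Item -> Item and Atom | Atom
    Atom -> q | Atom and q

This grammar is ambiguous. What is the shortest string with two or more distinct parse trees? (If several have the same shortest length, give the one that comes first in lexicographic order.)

q and q

length 1: no string has ≥2 trees
length 3: q and q has 2 parse trees

Two derivations of q and q:
  Op ⇒ Item ⇒ Item and Atom ⇒ Atom and Atom ⇒ q and Atom ⇒ q and q
  Op ⇒ Item ⇒ Atom ⇒ Atom and q ⇒ q and q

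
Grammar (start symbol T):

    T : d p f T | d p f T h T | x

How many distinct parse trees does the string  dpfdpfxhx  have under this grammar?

Parse trees for dpfdpfxhx:
  [T d p f [T d p f [T x] h [T x]]]
  [T d p f [T d p f [T x]] h [T x]]

2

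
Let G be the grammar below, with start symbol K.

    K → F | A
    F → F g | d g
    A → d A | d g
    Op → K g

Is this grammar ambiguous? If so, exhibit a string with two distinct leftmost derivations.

Witness: d g

Derivation 1: K ⇒ F ⇒ d g
Derivation 2: K ⇒ A ⇒ d g

Two distinct leftmost derivations for the same string.

Ambiguous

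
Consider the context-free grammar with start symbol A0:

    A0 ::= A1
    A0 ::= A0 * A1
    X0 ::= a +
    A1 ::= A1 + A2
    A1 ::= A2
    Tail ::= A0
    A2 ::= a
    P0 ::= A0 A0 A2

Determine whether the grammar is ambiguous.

Unambiguous

(Tail, P0, X0 are unreachable from A0, so their rules don't affect L(A0).) A0 → A0 * A1 | A1  ;  A1 → A1 + A2 | A2  — a left-associative chain with A2 at the bottom. Each string factors uniquely by precedence.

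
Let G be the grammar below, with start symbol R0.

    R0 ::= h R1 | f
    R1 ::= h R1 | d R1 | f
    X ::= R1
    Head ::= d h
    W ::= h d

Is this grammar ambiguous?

(X, Head, W are unreachable from R0, so their rules don't affect L(R0).) The reachable rules are right-linear with at most one rule per (nonterminal, next-terminal) pair. Each input token forces the next rule, so parsing is deterministic.

Unambiguous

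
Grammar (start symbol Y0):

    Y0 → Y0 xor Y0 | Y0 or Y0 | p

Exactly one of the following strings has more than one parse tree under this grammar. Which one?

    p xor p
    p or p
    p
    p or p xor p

p xor p: 1 tree
p or p: 1 tree
p: 1 tree
p or p xor p: 2 trees

p or p xor p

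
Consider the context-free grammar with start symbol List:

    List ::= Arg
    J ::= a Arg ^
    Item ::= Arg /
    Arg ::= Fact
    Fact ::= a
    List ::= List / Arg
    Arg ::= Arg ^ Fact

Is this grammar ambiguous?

(Item, J are unreachable from List, so their rules don't affect L(List).) This is a standard precedence ladder (List over Arg over Fact), with each level left-recursive on its own operator ('/' at List, '^' at Arg). That structure is LR(1), hence unambiguous.

Unambiguous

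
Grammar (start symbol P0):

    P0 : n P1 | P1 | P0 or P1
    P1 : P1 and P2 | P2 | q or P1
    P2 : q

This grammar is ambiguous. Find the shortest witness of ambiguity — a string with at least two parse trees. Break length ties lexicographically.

q or q

length 1: no string has ≥2 trees
length 2: no string has ≥2 trees
length 3: q or q has 2 parse trees

Two derivations of q or q:
  P0 ⇒ P1 ⇒ q or P1 ⇒ q or P2 ⇒ q or q
  P0 ⇒ P0 or P1 ⇒ P1 or P1 ⇒ P2 or P1 ⇒ q or P1 ⇒ q or P2 ⇒ q or q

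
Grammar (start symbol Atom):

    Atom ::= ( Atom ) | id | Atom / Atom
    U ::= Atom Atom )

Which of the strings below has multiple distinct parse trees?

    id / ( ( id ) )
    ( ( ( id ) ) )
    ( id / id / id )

id / ( ( id ) ): 1 tree
( ( ( id ) ) ): 1 tree
( id / id / id ): 2 trees

( id / id / id )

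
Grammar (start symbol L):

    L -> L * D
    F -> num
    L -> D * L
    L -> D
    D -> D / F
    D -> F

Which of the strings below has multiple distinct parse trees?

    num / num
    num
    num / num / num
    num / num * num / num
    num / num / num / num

num / num * num / num

num / num: 1 tree
num: 1 tree
num / num / num: 1 tree
num / num * num / num: 2 trees
num / num / num / num: 1 tree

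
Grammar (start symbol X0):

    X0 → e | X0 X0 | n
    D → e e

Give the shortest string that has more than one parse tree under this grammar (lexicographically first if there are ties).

length 1: no string has ≥2 trees
length 2: no string has ≥2 trees
length 3: e e e has 2 parse trees

Two derivations of e e e:
  X0 ⇒ X0 X0 ⇒ e X0 ⇒ e X0 X0 ⇒ e e X0 ⇒ e e e
  X0 ⇒ X0 X0 ⇒ X0 X0 X0 ⇒ e X0 X0 ⇒ e e X0 ⇒ e e e

e e e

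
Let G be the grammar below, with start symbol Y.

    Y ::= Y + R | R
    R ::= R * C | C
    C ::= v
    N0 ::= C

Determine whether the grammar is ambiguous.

Unambiguous

(N0 is unreachable from Y, so its rules don't affect L(Y).) The grammar is stratified — Y handles '+' (left-recursive), R handles '*', C atoms. Each operator has a fixed associativity and precedence level, so every string has one parse.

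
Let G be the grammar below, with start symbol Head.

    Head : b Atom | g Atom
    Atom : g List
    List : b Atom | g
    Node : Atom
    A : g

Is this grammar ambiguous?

Unambiguous

(Node, A are unreachable from Head, so their rules don't affect L(Head).) Each reachable nonterminal has at most one production per leading terminal, and all productions are right-linear; the derivation is determined token-by-token.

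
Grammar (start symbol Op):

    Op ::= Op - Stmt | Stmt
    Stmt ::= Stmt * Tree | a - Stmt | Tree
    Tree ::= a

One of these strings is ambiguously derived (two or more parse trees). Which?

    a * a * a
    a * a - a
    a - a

a - a

a * a * a: 1 tree
a * a - a: 1 tree
a - a: 2 trees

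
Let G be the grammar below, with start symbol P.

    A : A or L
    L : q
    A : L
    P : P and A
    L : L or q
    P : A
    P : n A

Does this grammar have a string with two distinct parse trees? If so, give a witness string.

Ambiguous

Witness: q or q

Derivation 1: P ⇒ A ⇒ A or L ⇒ L or L ⇒ q or L ⇒ q or q
Derivation 2: P ⇒ A ⇒ L ⇒ L or q ⇒ q or q

Two distinct leftmost derivations for the same string.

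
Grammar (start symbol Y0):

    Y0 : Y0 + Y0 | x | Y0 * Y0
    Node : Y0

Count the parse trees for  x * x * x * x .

Parse trees for x * x * x * x:
  [Y0 [Y0 x] * [Y0 [Y0 x] * [Y0 [Y0 x] * [Y0 x]]]]
  [Y0 [Y0 x] * [Y0 [Y0 [Y0 x] * [Y0 x]] * [Y0 x]]]
  [Y0 [Y0 [Y0 x] * [Y0 x]] * [Y0 [Y0 x] * [Y0 x]]]
  [Y0 [Y0 [Y0 x] * [Y0 [Y0 x] * [Y0 x]]] * [Y0 x]]
  [Y0 [Y0 [Y0 [Y0 x] * [Y0 x]] * [Y0 x]] * [Y0 x]]

5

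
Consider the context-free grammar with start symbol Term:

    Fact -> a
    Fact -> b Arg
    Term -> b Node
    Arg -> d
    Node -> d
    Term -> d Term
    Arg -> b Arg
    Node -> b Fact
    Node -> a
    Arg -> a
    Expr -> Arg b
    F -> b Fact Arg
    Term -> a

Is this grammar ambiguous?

Unambiguous

(Expr, F are unreachable from Term, so their rules don't affect L(Term).) The reachable rules are right-linear with at most one rule per (nonterminal, next-terminal) pair. Each input token forces the next rule, so parsing is deterministic.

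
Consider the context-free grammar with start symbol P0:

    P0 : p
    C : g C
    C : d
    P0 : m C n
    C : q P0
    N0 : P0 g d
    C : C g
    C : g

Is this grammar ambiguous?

Ambiguous

Witness: m g g n

Derivation 1: P0 ⇒ m C n ⇒ m g C n ⇒ m g g n
Derivation 2: P0 ⇒ m C n ⇒ m C g n ⇒ m g g n

Two distinct leftmost derivations for the same string.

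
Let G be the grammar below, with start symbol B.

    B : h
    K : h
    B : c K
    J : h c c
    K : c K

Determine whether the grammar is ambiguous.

Unambiguous

(J is unreachable from B, so its rules don't affect L(B).) Each reachable nonterminal has at most one production per leading terminal, and all productions are right-linear; the derivation is determined token-by-token.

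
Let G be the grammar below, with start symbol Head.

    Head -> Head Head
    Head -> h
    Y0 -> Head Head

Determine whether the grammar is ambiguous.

Witness: h h h

Derivation 1: Head ⇒ Head Head ⇒ Head Head Head ⇒ h Head Head ⇒ h h Head ⇒ h h h
Derivation 2: Head ⇒ Head Head ⇒ h Head ⇒ h Head Head ⇒ h h Head ⇒ h h h

Two distinct leftmost derivations for the same string.

Ambiguous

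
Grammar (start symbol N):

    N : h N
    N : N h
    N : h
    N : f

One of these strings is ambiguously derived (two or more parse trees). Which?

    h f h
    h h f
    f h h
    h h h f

h f h

h f h: 2 trees
h h f: 1 tree
f h h: 1 tree
h h h f: 1 tree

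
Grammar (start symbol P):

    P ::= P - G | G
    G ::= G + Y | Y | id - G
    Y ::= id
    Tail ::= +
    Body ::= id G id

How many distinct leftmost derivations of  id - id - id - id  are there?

8

Parse trees for id - id - id - id:
  [P [P [G [Y id]]] - [G id - [G id - [G [Y id]]]]]
  [P [P [P [G [Y id]]] - [G [Y id]]] - [G id - [G [Y id]]]]
  [P [P [G id - [G [Y id]]]] - [G id - [G [Y id]]]]
  [P [P [P [G [Y id]]] - [G id - [G [Y id]]]] - [G [Y id]]]
  [P [P [P [P [G [Y id]]] - [G [Y id]]] - [G [Y id]]] - [G [Y id]]]
  [P [P [P [G id - [G [Y id]]]] - [G [Y id]]] - [G [Y id]]]
  [P [P [G id - [G id - [G [Y id]]]]] - [G [Y id]]]
  [P [G id - [G id - [G id - [G [Y id]]]]]]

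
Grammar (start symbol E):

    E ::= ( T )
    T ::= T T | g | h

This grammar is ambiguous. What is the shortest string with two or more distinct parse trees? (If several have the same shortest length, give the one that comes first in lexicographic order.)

length 3: no string has ≥2 trees
length 4: no string has ≥2 trees
length 5: ( g g g ) has 2 parse trees

Two derivations of ( g g g ):
  E ⇒ ( T ) ⇒ ( T T ) ⇒ ( T T T ) ⇒ ( g T T ) ⇒ ( g g T ) ⇒ ( g g g )
  E ⇒ ( T ) ⇒ ( T T ) ⇒ ( g T ) ⇒ ( g T T ) ⇒ ( g g T ) ⇒ ( g g g )

( g g g )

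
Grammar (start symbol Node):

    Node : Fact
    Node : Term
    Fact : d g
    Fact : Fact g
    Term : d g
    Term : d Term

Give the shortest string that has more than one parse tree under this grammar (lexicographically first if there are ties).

d g

length 2: d g has 2 parse trees

Two derivations of d g:
  Node ⇒ Fact ⇒ d g
  Node ⇒ Term ⇒ d g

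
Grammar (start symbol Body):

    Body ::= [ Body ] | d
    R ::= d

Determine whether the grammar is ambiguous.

Unambiguous

Only Body is reachable from Body; ignoring the rest: L(Body) is { openⁿ atom closeⁿ : n ≥ 0 }. The bracket depth fixes n, and the derivation is forced at every step.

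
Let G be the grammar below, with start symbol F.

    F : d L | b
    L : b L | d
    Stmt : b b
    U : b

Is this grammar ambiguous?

Unambiguous

Only F, L are reachable from F; ignoring the rest: The reachable rules are right-linear with at most one rule per (nonterminal, next-terminal) pair. Each input token forces the next rule, so parsing is deterministic.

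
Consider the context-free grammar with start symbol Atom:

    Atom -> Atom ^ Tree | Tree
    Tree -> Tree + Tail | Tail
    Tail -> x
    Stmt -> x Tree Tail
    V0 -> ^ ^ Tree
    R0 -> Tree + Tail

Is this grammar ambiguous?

Unambiguous

Only Atom, Tree, Tail are reachable from Atom; ignoring the rest: Atom → Atom ^ Tree | Tree  ;  Tree → Tree + Tail | Tail  — a left-associative chain with Tail at the bottom. Each string factors uniquely by precedence.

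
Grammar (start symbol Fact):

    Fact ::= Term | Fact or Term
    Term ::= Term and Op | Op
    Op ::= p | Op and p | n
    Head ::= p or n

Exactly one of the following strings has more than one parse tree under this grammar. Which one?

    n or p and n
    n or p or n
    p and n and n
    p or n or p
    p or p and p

n or p and n: 1 tree
n or p or n: 1 tree
p and n and n: 1 tree
p or n or p: 1 tree
p or p and p: 2 trees

p or p and p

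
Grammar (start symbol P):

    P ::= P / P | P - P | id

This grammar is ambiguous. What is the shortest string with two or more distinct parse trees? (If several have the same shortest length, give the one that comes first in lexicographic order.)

id - id - id

length 1: no string has ≥2 trees
length 3: no string has ≥2 trees
length 5: id - id - id has 2 parse trees

Two derivations of id - id - id:
  P ⇒ P - P ⇒ P - P - P ⇒ id - P - P ⇒ id - id - P ⇒ id - id - id
  P ⇒ P - P ⇒ id - P ⇒ id - P - P ⇒ id - id - P ⇒ id - id - id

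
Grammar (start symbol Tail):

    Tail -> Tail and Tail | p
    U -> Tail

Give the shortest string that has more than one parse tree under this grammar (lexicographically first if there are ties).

length 1: no string has ≥2 trees
length 3: no string has ≥2 trees
length 5: p and p and p has 2 parse trees

Two derivations of p and p and p:
  Tail ⇒ Tail and Tail ⇒ Tail and Tail and Tail ⇒ p and Tail and Tail ⇒ p and p and Tail ⇒ p and p and p
  Tail ⇒ Tail and Tail ⇒ p and Tail ⇒ p and Tail and Tail ⇒ p and p and Tail ⇒ p and p and p

p and p and p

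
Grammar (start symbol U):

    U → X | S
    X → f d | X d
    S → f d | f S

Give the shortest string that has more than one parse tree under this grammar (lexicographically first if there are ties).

length 2: f d has 2 parse trees

Two derivations of f d:
  U ⇒ X ⇒ f d
  U ⇒ S ⇒ f d

f d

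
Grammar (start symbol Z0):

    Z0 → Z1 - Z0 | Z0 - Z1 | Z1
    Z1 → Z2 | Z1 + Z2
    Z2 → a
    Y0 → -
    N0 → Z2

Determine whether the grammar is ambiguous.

Witness: a - a

Derivation 1: Z0 ⇒ Z1 - Z0 ⇒ Z2 - Z0 ⇒ a - Z0 ⇒ a - Z1 ⇒ a - Z2 ⇒ a - a
Derivation 2: Z0 ⇒ Z0 - Z1 ⇒ Z1 - Z1 ⇒ Z2 - Z1 ⇒ a - Z1 ⇒ a - Z2 ⇒ a - a

Two distinct leftmost derivations for the same string.

Ambiguous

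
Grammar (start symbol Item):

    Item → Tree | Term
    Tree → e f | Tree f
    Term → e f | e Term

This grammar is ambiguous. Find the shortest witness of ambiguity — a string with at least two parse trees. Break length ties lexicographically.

e f

length 2: e f has 2 parse trees

Two derivations of e f:
  Item ⇒ Tree ⇒ e f
  Item ⇒ Term ⇒ e f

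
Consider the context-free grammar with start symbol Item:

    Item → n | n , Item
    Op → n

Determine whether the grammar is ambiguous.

(Op is unreachable from Item, so its rules don't affect L(Item).) Right-recursive list with a separator: after each atom, whether the separator follows determines the rule. One parse per string.

Unambiguous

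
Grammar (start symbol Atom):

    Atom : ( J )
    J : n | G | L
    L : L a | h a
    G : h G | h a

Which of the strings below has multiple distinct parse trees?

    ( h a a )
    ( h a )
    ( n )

( h a a ): 1 tree
( h a ): 2 trees
( n ): 1 tree

( h a )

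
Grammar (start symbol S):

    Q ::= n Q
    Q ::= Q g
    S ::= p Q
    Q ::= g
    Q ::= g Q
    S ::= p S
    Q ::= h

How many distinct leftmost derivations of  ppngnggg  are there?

Parse trees for ppngnggg (showing first 6 of 16):
  [S p [S p [Q n [Q [Q [Q g [Q n [Q g]]] g] g]]]]
  [S p [S p [Q n [Q [Q g [Q n [Q [Q g] g]]] g]]]]
  [S p [S p [Q n [Q [Q g [Q n [Q g [Q g]]]] g]]]]
  [S p [S p [Q n [Q [Q g [Q [Q n [Q g]] g]] g]]]]
  [S p [S p [Q n [Q g [Q n [Q [Q [Q g] g] g]]]]]]
  [S p [S p [Q n [Q g [Q n [Q [Q g [Q g]] g]]]]]]

16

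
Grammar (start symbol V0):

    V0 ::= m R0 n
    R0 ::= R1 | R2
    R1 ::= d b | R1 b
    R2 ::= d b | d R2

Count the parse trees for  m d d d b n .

1

Parse trees for m d d d b n:
  [V0 m [R0 [R2 d [R2 d [R2 d b]]]] n]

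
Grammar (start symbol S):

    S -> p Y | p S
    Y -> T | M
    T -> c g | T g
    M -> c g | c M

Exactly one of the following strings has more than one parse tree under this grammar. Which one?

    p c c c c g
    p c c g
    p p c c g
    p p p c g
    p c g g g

p c c c c g: 1 tree
p c c g: 1 tree
p p c c g: 1 tree
p p p c g: 2 trees
p c g g g: 1 tree

p p p c g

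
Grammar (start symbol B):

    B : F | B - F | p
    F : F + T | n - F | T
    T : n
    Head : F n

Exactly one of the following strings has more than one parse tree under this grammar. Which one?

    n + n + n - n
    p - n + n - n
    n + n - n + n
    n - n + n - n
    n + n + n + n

n - n + n - n

n + n + n - n: 1 tree
p - n + n - n: 1 tree
n + n - n + n: 1 tree
n - n + n - n: 3 trees
n + n + n + n: 1 tree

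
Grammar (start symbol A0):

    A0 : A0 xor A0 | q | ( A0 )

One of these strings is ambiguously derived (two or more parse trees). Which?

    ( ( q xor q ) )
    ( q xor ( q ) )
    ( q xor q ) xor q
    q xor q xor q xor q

( ( q xor q ) ): 1 tree
( q xor ( q ) ): 1 tree
( q xor q ) xor q: 1 tree
q xor q xor q xor q: 5 trees

q xor q xor q xor q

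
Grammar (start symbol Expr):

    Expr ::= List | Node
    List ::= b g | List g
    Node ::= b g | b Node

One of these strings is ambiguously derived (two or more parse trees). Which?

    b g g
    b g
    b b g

b g g: 1 tree
b g: 2 trees
b b g: 1 tree

b g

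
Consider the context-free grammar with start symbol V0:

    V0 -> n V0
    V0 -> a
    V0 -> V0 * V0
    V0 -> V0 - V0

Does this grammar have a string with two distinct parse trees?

Ambiguous

Witness: n a * a

Derivation 1: V0 ⇒ n V0 ⇒ n V0 * V0 ⇒ n a * V0 ⇒ n a * a
Derivation 2: V0 ⇒ V0 * V0 ⇒ n V0 * V0 ⇒ n a * V0 ⇒ n a * a

Two distinct leftmost derivations for the same string.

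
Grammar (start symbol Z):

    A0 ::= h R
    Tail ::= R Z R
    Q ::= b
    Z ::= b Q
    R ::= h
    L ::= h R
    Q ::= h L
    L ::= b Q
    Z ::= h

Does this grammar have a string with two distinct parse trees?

Unambiguous

Only Z, Q, L, R are reachable from Z; ignoring the rest: Restricted to the reachable nonterminals, every rule has the form A → t or A → t B, and no two rules for the same A share a first terminal. The grammar encodes a DFA — one run per string.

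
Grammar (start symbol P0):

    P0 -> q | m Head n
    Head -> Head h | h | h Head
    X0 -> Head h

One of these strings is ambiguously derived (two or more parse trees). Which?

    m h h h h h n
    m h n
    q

m h h h h h n: 16 trees
m h n: 1 tree
q: 1 tree

m h h h h h n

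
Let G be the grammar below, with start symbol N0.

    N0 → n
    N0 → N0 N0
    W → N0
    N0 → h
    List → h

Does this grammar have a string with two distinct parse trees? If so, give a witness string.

Witness: h h h

Derivation 1: N0 ⇒ N0 N0 ⇒ N0 N0 N0 ⇒ h N0 N0 ⇒ h h N0 ⇒ h h h
Derivation 2: N0 ⇒ N0 N0 ⇒ h N0 ⇒ h N0 N0 ⇒ h h N0 ⇒ h h h

Two distinct leftmost derivations for the same string.

Ambiguous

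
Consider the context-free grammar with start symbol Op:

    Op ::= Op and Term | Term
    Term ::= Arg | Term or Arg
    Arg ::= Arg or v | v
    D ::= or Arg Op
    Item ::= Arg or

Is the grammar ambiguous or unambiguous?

Ambiguous

Witness: v or v

Derivation 1: Op ⇒ Term ⇒ Arg ⇒ Arg or v ⇒ v or v
Derivation 2: Op ⇒ Term ⇒ Term or Arg ⇒ Arg or Arg ⇒ v or Arg ⇒ v or v

Two distinct leftmost derivations for the same string.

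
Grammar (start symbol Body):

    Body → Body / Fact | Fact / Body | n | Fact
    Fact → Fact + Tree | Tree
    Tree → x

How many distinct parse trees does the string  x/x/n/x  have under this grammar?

3

Parse trees for x/x/n/x:
  [Body [Body [Fact [Tree x]] / [Body [Fact [Tree x]] / [Body n]]] / [Fact [Tree x]]]
  [Body [Fact [Tree x]] / [Body [Body [Fact [Tree x]] / [Body n]] / [Fact [Tree x]]]]
  [Body [Fact [Tree x]] / [Body [Fact [Tree x]] / [Body [Body n] / [Fact [Tree x]]]]]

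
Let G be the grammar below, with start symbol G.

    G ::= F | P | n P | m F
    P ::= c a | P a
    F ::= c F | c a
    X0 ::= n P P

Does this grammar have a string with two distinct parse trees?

Witness: c a

Derivation 1: G ⇒ F ⇒ c a
Derivation 2: G ⇒ P ⇒ c a

Two distinct leftmost derivations for the same string.

Ambiguous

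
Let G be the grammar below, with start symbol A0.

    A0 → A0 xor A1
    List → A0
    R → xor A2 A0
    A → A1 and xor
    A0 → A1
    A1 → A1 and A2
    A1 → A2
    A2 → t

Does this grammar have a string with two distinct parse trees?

Only A0, A1, A2 are reachable from A0; ignoring the rest: A0 → A0 xor A1 | A1  ;  A1 → A1 and A2 | A2  — a left-associative chain with A2 at the bottom. Each string factors uniquely by precedence.

Unambiguous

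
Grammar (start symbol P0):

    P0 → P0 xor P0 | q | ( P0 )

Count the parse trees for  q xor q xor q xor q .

Parse trees for q xor q xor q xor q:
  [P0 [P0 q] xor [P0 [P0 q] xor [P0 [P0 q] xor [P0 q]]]]
  [P0 [P0 q] xor [P0 [P0 [P0 q] xor [P0 q]] xor [P0 q]]]
  [P0 [P0 [P0 q] xor [P0 q]] xor [P0 [P0 q] xor [P0 q]]]
  [P0 [P0 [P0 q] xor [P0 [P0 q] xor [P0 q]]] xor [P0 q]]
  [P0 [P0 [P0 [P0 q] xor [P0 q]] xor [P0 q]] xor [P0 q]]

5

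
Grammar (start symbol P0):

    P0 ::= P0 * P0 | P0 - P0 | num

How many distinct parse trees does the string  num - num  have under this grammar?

1

Parse trees for num - num:
  [P0 [P0 num] - [P0 num]]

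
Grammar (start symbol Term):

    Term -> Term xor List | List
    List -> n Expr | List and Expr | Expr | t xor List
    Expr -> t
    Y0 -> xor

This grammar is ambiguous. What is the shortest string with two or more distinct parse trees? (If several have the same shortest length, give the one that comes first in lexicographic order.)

t xor t

length 1: no string has ≥2 trees
length 2: no string has ≥2 trees
length 3: t xor t has 2 parse trees

Two derivations of t xor t:
  Term ⇒ Term xor List ⇒ List xor List ⇒ Expr xor List ⇒ t xor List ⇒ t xor Expr ⇒ t xor t
  Term ⇒ List ⇒ t xor List ⇒ t xor Expr ⇒ t xor t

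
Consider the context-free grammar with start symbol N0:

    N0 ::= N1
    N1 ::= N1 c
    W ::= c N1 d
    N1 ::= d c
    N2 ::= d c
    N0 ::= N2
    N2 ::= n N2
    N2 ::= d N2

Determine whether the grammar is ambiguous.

Ambiguous

Witness: d c

Derivation 1: N0 ⇒ N1 ⇒ d c
Derivation 2: N0 ⇒ N2 ⇒ d c

Two distinct leftmost derivations for the same string.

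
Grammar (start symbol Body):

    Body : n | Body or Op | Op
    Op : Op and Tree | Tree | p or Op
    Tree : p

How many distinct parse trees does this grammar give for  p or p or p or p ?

8

Parse trees for p or p or p or p:
  [Body [Body [Op [Tree p]]] or [Op p or [Op p or [Op [Tree p]]]]]
  [Body [Body [Body [Op [Tree p]]] or [Op [Tree p]]] or [Op p or [Op [Tree p]]]]
  [Body [Body [Op p or [Op [Tree p]]]] or [Op p or [Op [Tree p]]]]
  [Body [Body [Body [Op [Tree p]]] or [Op p or [Op [Tree p]]]] or [Op [Tree p]]]
  [Body [Body [Body [Body [Op [Tree p]]] or [Op [Tree p]]] or [Op [Tree p]]] or [Op [Tree p]]]
  [Body [Body [Body [Op p or [Op [Tree p]]]] or [Op [Tree p]]] or [Op [Tree p]]]
  [Body [Body [Op p or [Op p or [Op [Tree p]]]]] or [Op [Tree p]]]
  [Body [Op p or [Op p or [Op p or [Op [Tree p]]]]]]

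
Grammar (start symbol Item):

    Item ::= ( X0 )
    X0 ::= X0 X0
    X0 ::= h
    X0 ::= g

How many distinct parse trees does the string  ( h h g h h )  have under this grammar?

14

Parse trees for ( h h g h h ) (showing first 6 of 14):
  [Item ( [X0 [X0 h] [X0 [X0 h] [X0 [X0 g] [X0 [X0 h] [X0 h]]]]] )]
  [Item ( [X0 [X0 h] [X0 [X0 h] [X0 [X0 [X0 g] [X0 h]] [X0 h]]]] )]
  [Item ( [X0 [X0 h] [X0 [X0 [X0 h] [X0 g]] [X0 [X0 h] [X0 h]]]] )]
  [Item ( [X0 [X0 h] [X0 [X0 [X0 h] [X0 [X0 g] [X0 h]]] [X0 h]]] )]
  [Item ( [X0 [X0 h] [X0 [X0 [X0 [X0 h] [X0 g]] [X0 h]] [X0 h]]] )]
  [Item ( [X0 [X0 [X0 h] [X0 h]] [X0 [X0 g] [X0 [X0 h] [X0 h]]]] )]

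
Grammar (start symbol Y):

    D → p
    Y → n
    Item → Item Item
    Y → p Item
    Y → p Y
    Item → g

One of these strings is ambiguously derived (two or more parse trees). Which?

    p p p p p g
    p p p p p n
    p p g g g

p p p p p g: 1 tree
p p p p p n: 1 tree
p p g g g: 2 trees

p p g g g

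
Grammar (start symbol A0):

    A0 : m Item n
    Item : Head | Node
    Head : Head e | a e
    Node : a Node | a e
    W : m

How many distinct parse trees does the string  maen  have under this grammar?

2

Parse trees for maen:
  [A0 m [Item [Head a e]] n]
  [A0 m [Item [Node a e]] n]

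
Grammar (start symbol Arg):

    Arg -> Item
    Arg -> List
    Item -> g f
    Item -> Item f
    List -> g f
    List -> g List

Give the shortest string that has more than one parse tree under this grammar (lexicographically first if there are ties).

length 2: g f has 2 parse trees

Two derivations of g f:
  Arg ⇒ Item ⇒ g f
  Arg ⇒ List ⇒ g f

g f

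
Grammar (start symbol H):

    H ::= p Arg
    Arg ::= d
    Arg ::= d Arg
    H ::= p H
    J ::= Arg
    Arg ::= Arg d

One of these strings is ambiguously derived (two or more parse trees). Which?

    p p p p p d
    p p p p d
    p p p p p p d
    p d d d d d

p p p p p d: 1 tree
p p p p d: 1 tree
p p p p p p d: 1 tree
p d d d d d: 16 trees

p d d d d d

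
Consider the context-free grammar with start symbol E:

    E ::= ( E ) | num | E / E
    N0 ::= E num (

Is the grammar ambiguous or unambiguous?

Ambiguous

Witness: num / num / num

Derivation 1: E ⇒ E / E ⇒ num / E ⇒ num / E / E ⇒ num / num / E ⇒ num / num / num
Derivation 2: E ⇒ E / E ⇒ E / E / E ⇒ num / E / E ⇒ num / num / E ⇒ num / num / num

Two distinct leftmost derivations for the same string.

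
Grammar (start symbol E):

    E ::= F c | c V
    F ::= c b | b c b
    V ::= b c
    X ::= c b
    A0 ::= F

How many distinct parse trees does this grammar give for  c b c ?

2

Parse trees for c b c:
  [E [F c b] c]
  [E c [V b c]]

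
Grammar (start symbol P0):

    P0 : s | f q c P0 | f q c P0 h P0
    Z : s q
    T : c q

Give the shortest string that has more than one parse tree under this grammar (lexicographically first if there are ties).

length 1: no string has ≥2 trees
length 4: no string has ≥2 trees
length 6: no string has ≥2 trees
length 7: no string has ≥2 trees
length 9: f q c f q c s h s has 2 parse trees

Two derivations of f q c f q c s h s:
  P0 ⇒ f q c P0 ⇒ f q c f q c P0 h P0 ⇒ f q c f q c s h P0 ⇒ f q c f q c s h s
  P0 ⇒ f q c P0 h P0 ⇒ f q c f q c P0 h P0 ⇒ f q c f q c s h P0 ⇒ f q c f q c s h s

f q c f q c s h s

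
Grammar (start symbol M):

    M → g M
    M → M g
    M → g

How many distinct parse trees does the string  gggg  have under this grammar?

8

Parse trees for gggg:
  [M g [M g [M g [M g]]]]
  [M g [M g [M [M g] g]]]
  [M g [M [M g [M g]] g]]
  [M g [M [M [M g] g] g]]
  [M [M g [M g [M g]]] g]
  [M [M g [M [M g] g]] g]
  [M [M [M g [M g]] g] g]
  [M [M [M [M g] g] g] g]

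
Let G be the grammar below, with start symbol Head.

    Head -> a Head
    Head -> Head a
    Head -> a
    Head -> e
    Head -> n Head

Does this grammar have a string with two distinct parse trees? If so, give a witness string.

Witness: a a

Derivation 1: Head ⇒ a Head ⇒ a a
Derivation 2: Head ⇒ Head a ⇒ a a

Two distinct leftmost derivations for the same string.

Ambiguous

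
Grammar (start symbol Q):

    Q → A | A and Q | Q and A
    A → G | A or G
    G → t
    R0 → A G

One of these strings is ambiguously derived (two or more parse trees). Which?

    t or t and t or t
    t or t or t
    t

t or t and t or t: 2 trees
t or t or t: 1 tree
t: 1 tree

t or t and t or t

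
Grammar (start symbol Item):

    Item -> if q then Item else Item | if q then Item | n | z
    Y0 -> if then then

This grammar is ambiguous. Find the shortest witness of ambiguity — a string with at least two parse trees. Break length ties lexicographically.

length 1: no string has ≥2 trees
length 4: no string has ≥2 trees
length 6: no string has ≥2 trees
length 7: no string has ≥2 trees
length 9: if q then if q then n else n has 2 parse trees

Two derivations of if q then if q then n else n:
  Item ⇒ if q then Item else Item ⇒ if q then if q then Item else Item ⇒ if q then if q then n else Item ⇒ if q then if q then n else n
  Item ⇒ if q then Item ⇒ if q then if q then Item else Item ⇒ if q then if q then n else Item ⇒ if q then if q then n else n

if q then if q then n else n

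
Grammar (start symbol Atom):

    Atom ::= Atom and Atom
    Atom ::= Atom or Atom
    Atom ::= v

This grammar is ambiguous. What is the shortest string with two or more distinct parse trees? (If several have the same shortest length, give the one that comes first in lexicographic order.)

length 1: no string has ≥2 trees
length 3: no string has ≥2 trees
length 5: v and v and v has 2 parse trees

Two derivations of v and v and v:
  Atom ⇒ Atom and Atom ⇒ Atom and Atom and Atom ⇒ v and Atom and Atom ⇒ v and v and Atom ⇒ v and v and v
  Atom ⇒ Atom and Atom ⇒ v and Atom ⇒ v and Atom and Atom ⇒ v and v and Atom ⇒ v and v and v

v and v and v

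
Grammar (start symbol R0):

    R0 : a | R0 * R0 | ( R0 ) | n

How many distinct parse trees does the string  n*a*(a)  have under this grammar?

2

Parse trees for n*a*(a):
  [R0 [R0 n] * [R0 [R0 a] * [R0 ( [R0 a] )]]]
  [R0 [R0 [R0 n] * [R0 a]] * [R0 ( [R0 a] )]]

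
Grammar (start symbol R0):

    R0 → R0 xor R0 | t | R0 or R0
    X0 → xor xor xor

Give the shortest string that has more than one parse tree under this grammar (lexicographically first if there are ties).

t or t or t

length 1: no string has ≥2 trees
length 3: no string has ≥2 trees
length 5: t or t or t has 2 parse trees

Two derivations of t or t or t:
  R0 ⇒ R0 or R0 ⇒ t or R0 ⇒ t or R0 or R0 ⇒ t or t or R0 ⇒ t or t or t
  R0 ⇒ R0 or R0 ⇒ R0 or R0 or R0 ⇒ t or R0 or R0 ⇒ t or t or R0 ⇒ t or t or t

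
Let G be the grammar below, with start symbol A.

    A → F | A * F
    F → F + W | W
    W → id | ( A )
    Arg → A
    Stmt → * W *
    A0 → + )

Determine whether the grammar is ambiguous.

Unambiguous

Only A, F, W are reachable from A; ignoring the rest: This is a standard precedence ladder (A over F over W), with each level left-recursive on its own operator ('*' at A, '+' at F). That structure is LR(1), hence unambiguous.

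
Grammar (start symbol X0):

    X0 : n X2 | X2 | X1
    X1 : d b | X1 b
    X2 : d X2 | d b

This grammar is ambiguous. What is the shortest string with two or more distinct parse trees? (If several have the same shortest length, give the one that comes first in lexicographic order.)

d b

length 2: d b has 2 parse trees

Two derivations of d b:
  X0 ⇒ X2 ⇒ d b
  X0 ⇒ X1 ⇒ d b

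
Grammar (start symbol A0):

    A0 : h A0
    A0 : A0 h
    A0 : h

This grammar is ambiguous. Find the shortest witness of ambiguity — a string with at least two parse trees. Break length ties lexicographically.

h h

length 1: no string has ≥2 trees
length 2: h h has 2 parse trees

Two derivations of h h:
  A0 ⇒ h A0 ⇒ h h
  A0 ⇒ A0 h ⇒ h h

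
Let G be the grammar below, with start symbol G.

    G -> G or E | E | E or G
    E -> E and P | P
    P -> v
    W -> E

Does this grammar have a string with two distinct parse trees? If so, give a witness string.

Witness: v or v

Derivation 1: G ⇒ G or E ⇒ E or E ⇒ P or E ⇒ v or E ⇒ v or P ⇒ v or v
Derivation 2: G ⇒ E or G ⇒ P or G ⇒ v or G ⇒ v or E ⇒ v or P ⇒ v or v

Two distinct leftmost derivations for the same string.

Ambiguous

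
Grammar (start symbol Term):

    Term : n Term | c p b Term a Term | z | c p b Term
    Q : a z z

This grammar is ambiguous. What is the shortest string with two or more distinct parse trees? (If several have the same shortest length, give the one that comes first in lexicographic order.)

c p b c p b z a z

length 1: no string has ≥2 trees
length 2: no string has ≥2 trees
length 3: no string has ≥2 trees
length 4: no string has ≥2 trees
length 5: no string has ≥2 trees
length 6: no string has ≥2 trees
length 7: no string has ≥2 trees
length 8: no string has ≥2 trees
length 9: c p b c p b z a z has 2 parse trees

Two derivations of c p b c p b z a z:
  Term ⇒ c p b Term a Term ⇒ c p b c p b Term a Term ⇒ c p b c p b z a Term ⇒ c p b c p b z a z
  Term ⇒ c p b Term ⇒ c p b c p b Term a Term ⇒ c p b c p b z a Term ⇒ c p b c p b z a z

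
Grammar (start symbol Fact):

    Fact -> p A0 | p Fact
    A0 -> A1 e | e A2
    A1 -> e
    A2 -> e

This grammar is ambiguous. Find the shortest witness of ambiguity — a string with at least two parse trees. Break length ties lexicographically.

p e e

length 3: p e e has 2 parse trees

Two derivations of p e e:
  Fact ⇒ p A0 ⇒ p A1 e ⇒ p e e
  Fact ⇒ p A0 ⇒ p e A2 ⇒ p e e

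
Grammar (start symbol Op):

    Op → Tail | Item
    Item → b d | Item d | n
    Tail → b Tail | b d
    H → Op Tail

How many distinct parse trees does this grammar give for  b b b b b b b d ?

Parse trees for b b b b b b b d:
  [Op [Tail b [Tail b [Tail b [Tail b [Tail b [Tail b [Tail b d]]]]]]]]

1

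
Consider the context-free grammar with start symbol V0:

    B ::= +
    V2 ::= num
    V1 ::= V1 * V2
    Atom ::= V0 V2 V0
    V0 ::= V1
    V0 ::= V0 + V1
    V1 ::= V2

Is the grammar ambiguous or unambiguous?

Unambiguous

Only V0, V1, V2 are reachable from V0; ignoring the rest: V0 → V0 + V1 | V1  ;  V1 → V1 * V2 | V2  — a left-associative chain with V2 at the bottom. Each string factors uniquely by precedence.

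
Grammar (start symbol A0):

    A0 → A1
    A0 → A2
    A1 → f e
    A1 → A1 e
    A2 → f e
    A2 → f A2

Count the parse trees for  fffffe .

1

Parse trees for fffffe:
  [A0 [A2 f [A2 f [A2 f [A2 f [A2 f e]]]]]]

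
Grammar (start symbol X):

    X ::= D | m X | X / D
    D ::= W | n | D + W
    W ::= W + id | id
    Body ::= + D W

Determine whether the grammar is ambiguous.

Witness: id + id

Derivation 1: X ⇒ D ⇒ W ⇒ W + id ⇒ id + id
Derivation 2: X ⇒ D ⇒ D + W ⇒ W + W ⇒ id + W ⇒ id + id

Two distinct leftmost derivations for the same string.

Ambiguous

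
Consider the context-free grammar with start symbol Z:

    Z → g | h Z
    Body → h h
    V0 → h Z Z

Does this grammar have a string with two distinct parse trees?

Only Z is reachable from Z; ignoring the rest: The reachable rules are right-linear with at most one rule per (nonterminal, next-terminal) pair. Each input token forces the next rule, so parsing is deterministic.

Unambiguous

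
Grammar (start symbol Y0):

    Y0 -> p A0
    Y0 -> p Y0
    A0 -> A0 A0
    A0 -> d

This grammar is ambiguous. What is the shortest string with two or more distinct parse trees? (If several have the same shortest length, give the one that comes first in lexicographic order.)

length 2: no string has ≥2 trees
length 3: no string has ≥2 trees
length 4: p d d d has 2 parse trees

Two derivations of p d d d:
  Y0 ⇒ p A0 ⇒ p A0 A0 ⇒ p A0 A0 A0 ⇒ p d A0 A0 ⇒ p d d A0 ⇒ p d d d
  Y0 ⇒ p A0 ⇒ p A0 A0 ⇒ p d A0 ⇒ p d A0 A0 ⇒ p d d A0 ⇒ p d d d

p d d d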